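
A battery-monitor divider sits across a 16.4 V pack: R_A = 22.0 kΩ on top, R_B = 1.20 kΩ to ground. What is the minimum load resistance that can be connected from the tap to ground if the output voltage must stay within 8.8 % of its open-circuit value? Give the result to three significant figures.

Output resistance R_th = R_A‖R_B = (22.0 × 1.20)/23.20 = 1.138 kΩ.
The fractional drop is R_th/(R_th + R_L); requiring this ≤ 0.0880 gives R_L ≥ R_th(1/0.0880 − 1) = 1.138 × 10.36 = 11.8 kΩ.

R_L(min) ≈ 11.8 kΩ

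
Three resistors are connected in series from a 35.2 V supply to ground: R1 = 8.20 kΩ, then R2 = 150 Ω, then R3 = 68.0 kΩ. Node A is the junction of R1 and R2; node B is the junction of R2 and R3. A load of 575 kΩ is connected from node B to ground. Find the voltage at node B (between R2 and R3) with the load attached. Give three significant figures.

V ≈ 31.0 V

At node B, R3 is in parallel with the load: R3‖R_L = 60810 Ω.
Below node A the resistance is R2 + (R3‖R_L) = 60960 Ω, so V_A = 35.2 × 60960/69160 = 31.03 V.
Then V_B = V_A × (R3‖R_L)/(R2 + R3‖R_L) = 31.03 × 60810/60960 = 31.0 V.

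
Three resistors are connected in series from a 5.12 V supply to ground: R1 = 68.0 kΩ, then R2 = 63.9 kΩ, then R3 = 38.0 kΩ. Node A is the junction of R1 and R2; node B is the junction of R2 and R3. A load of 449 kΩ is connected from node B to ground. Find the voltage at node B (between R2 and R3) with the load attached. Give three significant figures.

V ≈ 1.07 V

At node B, R3 is in parallel with the load: R3‖R_L = 35.03 kΩ.
Below node A the resistance is R2 + (R3‖R_L) = 98.93 kΩ, so V_A = 5.12 × 98.93/166.9 = 3.034 V.
Then V_B = V_A × (R3‖R_L)/(R2 + R3‖R_L) = 3.034 × 35.03/98.93 = 1.07 V.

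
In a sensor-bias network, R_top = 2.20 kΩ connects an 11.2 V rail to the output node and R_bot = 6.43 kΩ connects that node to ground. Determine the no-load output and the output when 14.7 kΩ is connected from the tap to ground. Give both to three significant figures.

Unloaded: 8.34 V; loaded: 7.51 V

Open-circuit: V = 11.2 × 6.43/(2.20 + 6.43) = 8.34 V.
With the load, R_bot becomes R_bot‖R_L = 4.473 kΩ, so V = 11.2 × 4.473/6.673 = 7.51 V.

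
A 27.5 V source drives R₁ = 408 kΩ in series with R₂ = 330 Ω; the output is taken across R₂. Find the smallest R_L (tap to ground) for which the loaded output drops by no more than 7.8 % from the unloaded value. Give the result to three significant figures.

R_L(min) ≈ 3.90 kΩ

Output resistance R_th = R₁‖R₂ = (408000 × 330)/408300 = 329.7 Ω.
The fractional drop is R_th/(R_th + R_L); requiring this ≤ 0.0780 gives R_L ≥ R_th(1/0.0780 − 1) = 329.7 × 11.82 = 3.90 kΩ.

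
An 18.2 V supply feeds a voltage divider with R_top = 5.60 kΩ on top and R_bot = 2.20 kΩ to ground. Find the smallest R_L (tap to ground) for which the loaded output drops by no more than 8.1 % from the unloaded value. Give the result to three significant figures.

R_L(min) ≈ 17.9 kΩ

Output resistance R_th = R_top‖R_bot = (5.60 × 2.20)/7.800 = 1.579 kΩ.
The fractional drop is R_th/(R_th + R_L); requiring this ≤ 0.0810 gives R_L ≥ R_th(1/0.0810 − 1) = 1.579 × 11.35 = 17.9 kΩ.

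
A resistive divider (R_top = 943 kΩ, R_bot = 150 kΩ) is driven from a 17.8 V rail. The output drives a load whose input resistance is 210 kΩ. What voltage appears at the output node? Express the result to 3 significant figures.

The load sits in parallel with R_bot: R_bot‖R_L = (150 × 210) / (150 + 210) = 87.50 kΩ.
V_out = 17.8 × 87.50 / (943 + 87.50) = 17.8 × 87.50/1030 = 1.51 V.

V_out ≈ 1.51 V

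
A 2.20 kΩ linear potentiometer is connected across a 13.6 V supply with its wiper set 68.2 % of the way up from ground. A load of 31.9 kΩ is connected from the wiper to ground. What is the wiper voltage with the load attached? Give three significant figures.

The wiper splits the pot into (1−α)R = 699.6 Ω above and αR = 1500 Ω below.
Lower section ‖ load = 1433 Ω.
V_wiper = 13.6 × 1433/(699.6 + 1433) = 9.14 V.

V ≈ 9.14 V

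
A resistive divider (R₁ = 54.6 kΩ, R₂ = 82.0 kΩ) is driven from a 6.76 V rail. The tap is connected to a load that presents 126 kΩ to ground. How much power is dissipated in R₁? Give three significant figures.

Total resistance from the source is R₁ + (R₂‖R_L) = 104.3 kΩ, so I = 6.76/104.3 kΩ = 0.06483 mA.
P = I²·R₁ = (0.06483 mA)² × 54.6 kΩ = 0.229 mW.

P ≈ 0.229 mW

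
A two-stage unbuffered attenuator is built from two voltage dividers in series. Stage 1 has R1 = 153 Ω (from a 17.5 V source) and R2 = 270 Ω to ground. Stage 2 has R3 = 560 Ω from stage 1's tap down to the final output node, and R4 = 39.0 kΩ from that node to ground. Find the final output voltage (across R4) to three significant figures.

V_out ≈ 11.0 V

Stage 2 presents R3+R4 = 39560 Ω as a load on stage 1's tap.
Stage 1's lower leg becomes R2‖(R3+R4) = 268.2 Ω, so V_mid = 17.5 × 268.2/421.2 = 11.14 V.
Stage 2 is itself unloaded: V_out = V_mid × R4/(R3+R4) = 11.14 × 39000/39560 = 11.0 V.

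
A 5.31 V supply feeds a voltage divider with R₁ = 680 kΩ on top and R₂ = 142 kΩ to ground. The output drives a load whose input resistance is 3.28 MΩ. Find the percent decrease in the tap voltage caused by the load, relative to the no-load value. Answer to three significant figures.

The divider's output (Thévenin) resistance is R₁‖R₂ = 117.5 kΩ.
Fractional drop under load = R_th/(R_th + R_L) = 117.5 / (117.5 + 3280) = 0.03458.
So the output falls by 3.46 %.

3.46 %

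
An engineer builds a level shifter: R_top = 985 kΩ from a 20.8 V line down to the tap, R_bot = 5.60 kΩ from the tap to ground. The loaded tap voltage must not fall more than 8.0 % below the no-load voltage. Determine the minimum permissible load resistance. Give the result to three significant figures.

Output resistance R_th = R_top‖R_bot = (985 × 5.60)/990.6 = 5.568 kΩ.
The fractional drop is R_th/(R_th + R_L); requiring this ≤ 0.0800 gives R_L ≥ R_th(1/0.0800 − 1) = 5.568 × 11.50 = 64.0 kΩ.

R_L(min) ≈ 64.0 kΩ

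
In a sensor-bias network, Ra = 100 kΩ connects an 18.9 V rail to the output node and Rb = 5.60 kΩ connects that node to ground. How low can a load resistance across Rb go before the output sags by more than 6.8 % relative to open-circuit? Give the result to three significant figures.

Output resistance R_th = Ra‖Rb = (100 × 5.60)/105.6 = 5.303 kΩ.
The fractional drop is R_th/(R_th + R_L); requiring this ≤ 0.0680 gives R_L ≥ R_th(1/0.0680 − 1) = 5.303 × 13.71 = 72.7 kΩ.

R_L(min) ≈ 72.7 kΩ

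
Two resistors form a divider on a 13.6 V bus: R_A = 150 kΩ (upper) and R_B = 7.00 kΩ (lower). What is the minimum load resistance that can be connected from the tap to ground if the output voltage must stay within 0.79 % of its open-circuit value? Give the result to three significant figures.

Output resistance R_th = R_A‖R_B = (150 × 7.00)/157.0 = 6.688 kΩ.
The fractional drop is R_th/(R_th + R_L); requiring this ≤ 0.00790 gives R_L ≥ R_th(1/0.00790 − 1) = 6.688 × 125.6 = 840 kΩ.

R_L(min) ≈ 840 kΩ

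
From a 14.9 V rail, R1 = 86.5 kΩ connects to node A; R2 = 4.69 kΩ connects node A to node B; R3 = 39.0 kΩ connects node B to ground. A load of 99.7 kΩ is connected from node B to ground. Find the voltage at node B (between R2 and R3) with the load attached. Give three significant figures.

V ≈ 3.50 V

At node B, R3 is in parallel with the load: R3‖R_L = 28.03 kΩ.
Below node A the resistance is R2 + (R3‖R_L) = 32.72 kΩ, so V_A = 14.9 × 32.72/119.2 = 4.090 V.
Then V_B = V_A × (R3‖R_L)/(R2 + R3‖R_L) = 4.090 × 28.03/32.72 = 3.50 V.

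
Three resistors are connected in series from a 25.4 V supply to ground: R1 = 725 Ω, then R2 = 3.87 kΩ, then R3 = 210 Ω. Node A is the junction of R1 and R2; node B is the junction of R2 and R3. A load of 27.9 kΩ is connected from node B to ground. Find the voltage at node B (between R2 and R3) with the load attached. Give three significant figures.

V ≈ 1.10 V

At node B, R3 is in parallel with the load: R3‖R_L = 208.4 Ω.
Below node A the resistance is R2 + (R3‖R_L) = 4078 Ω, so V_A = 25.4 × 4078/4803 = 21.57 V.
Then V_B = V_A × (R3‖R_L)/(R2 + R3‖R_L) = 21.57 × 208.4/4078 = 1.10 V.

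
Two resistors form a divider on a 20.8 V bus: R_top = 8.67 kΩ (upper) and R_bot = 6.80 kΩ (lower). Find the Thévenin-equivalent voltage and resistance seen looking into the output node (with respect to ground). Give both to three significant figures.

V_th is the open-circuit tap voltage: 20.8 × 6.80/(8.67 + 6.80) = 9.14 V.
With the supply zeroed, R_top and R_bot appear in parallel from the tap: R_th = R_top‖R_bot = (8.67 × 6.80)/15.47 = 3.81 kΩ.

V_th = 9.14 V, R_th = 3.81 kΩ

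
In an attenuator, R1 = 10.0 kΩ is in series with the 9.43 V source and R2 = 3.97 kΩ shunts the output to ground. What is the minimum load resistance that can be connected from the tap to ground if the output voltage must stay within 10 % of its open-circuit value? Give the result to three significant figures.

Output resistance R_th = R1‖R2 = (10.0 × 3.97)/13.97 = 2.842 kΩ.
The fractional drop is R_th/(R_th + R_L); requiring this ≤ 0.100 gives R_L ≥ R_th(1/0.100 − 1) = 2.842 × 9.000 = 25.6 kΩ.

R_L(min) ≈ 25.6 kΩ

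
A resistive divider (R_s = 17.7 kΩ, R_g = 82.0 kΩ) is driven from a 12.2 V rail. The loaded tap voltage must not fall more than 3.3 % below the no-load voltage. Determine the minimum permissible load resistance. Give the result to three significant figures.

R_L(min) ≈ 427 kΩ

Output resistance R_th = R_s‖R_g = (17.7 × 82.0)/99.70 = 14.56 kΩ.
The fractional drop is R_th/(R_th + R_L); requiring this ≤ 0.0330 gives R_L ≥ R_th(1/0.0330 − 1) = 14.56 × 29.30 = 427 kΩ.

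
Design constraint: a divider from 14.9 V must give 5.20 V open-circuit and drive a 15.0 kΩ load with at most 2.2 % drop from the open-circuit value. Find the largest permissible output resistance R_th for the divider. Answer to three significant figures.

R_th ≤ 337 Ω

Loading drop = R_th/(R_th + R_L) ≤ 0.0220, so R_th ≤ R_L · ε/(1−ε) = 15.0 kΩ × 0.0220/0.9780 = 337 Ω.
(Any R1, R2 with R2/(R1+R2) = 0.349 and R1‖R2 ≤ 337 Ω will meet the spec.)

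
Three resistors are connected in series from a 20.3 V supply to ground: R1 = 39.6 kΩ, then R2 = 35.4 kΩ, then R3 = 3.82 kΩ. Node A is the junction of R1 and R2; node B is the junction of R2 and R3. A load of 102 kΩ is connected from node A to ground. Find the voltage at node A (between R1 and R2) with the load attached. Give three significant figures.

V ≈ 8.47 V

Below node A the series string R2+R3 = 39.22 kΩ sits in parallel with the 102 kΩ load: 28.33 kΩ.
V_A = 20.3 × 28.33/(39.6 + 28.33) = 8.47 V.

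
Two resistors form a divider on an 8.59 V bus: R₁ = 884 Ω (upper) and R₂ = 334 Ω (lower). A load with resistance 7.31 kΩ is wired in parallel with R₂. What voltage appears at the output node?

The load sits in parallel with R₂: R₂‖R_L = (334 × 7310) / (334 + 7310) = 319.4 Ω.
V_out = 8.59 × 319.4 / (884 + 319.4) = 8.59 × 319.4/1203 = 2.28 V.

V_out ≈ 2.28 V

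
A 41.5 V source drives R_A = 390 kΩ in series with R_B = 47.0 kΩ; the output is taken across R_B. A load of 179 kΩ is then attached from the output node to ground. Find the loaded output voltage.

The load sits in parallel with R_B: R_B‖R_L = (47.0 × 179) / (47.0 + 179) = 37.23 kΩ.
V_out = 41.5 × 37.23 / (390 + 37.23) = 41.5 × 37.23/427.2 = 3.62 V.
(Unloaded it would have been 4.46 V.)

V_out ≈ 3.62 V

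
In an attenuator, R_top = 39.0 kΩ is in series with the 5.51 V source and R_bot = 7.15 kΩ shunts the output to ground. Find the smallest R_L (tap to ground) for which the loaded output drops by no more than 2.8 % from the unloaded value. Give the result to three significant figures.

R_L(min) ≈ 210 kΩ

Output resistance R_th = R_top‖R_bot = (39.0 × 7.15)/46.15 = 6.042 kΩ.
The fractional drop is R_th/(R_th + R_L); requiring this ≤ 0.0280 gives R_L ≥ R_th(1/0.0280 − 1) = 6.042 × 34.71 = 210 kΩ.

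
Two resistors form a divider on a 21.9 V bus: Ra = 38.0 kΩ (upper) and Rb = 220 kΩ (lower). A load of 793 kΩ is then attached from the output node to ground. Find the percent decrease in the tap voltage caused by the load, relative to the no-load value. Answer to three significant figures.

The divider's output (Thévenin) resistance is Ra‖Rb = 32.40 kΩ.
Fractional drop under load = R_th/(R_th + R_L) = 32.40 / (32.40 + 793) = 0.03926.
So the output falls by 3.93 %.

3.93 %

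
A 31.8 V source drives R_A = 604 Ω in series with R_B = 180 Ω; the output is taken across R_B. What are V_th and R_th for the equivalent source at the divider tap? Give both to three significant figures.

V_th is the open-circuit tap voltage: 31.8 × 180/(604 + 180) = 7.30 V.
With the supply zeroed, R_A and R_B appear in parallel from the tap: R_th = R_A‖R_B = (604 × 180)/784.0 = 139 Ω.

V_th = 7.30 V, R_th = 139 Ω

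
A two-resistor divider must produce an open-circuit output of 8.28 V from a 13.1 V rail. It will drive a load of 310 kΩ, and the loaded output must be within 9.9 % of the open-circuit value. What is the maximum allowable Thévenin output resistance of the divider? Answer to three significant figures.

R_th ≤ 34.1 kΩ

Loading drop = R_th/(R_th + R_L) ≤ 0.0990, so R_th ≤ R_L · ε/(1−ε) = 310 kΩ × 0.0990/0.9010 = 34.1 kΩ.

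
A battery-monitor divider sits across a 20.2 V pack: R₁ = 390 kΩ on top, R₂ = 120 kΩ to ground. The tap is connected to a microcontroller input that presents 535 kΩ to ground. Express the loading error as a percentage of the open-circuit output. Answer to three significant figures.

Unloaded V = 20.2 × 120/510.0 = 4.7529 V.
Loaded: R₂‖R_L = 98.02 kΩ, giving V = 20.2 × 98.02/488.0 = 4.0571 V.
Drop = (4.7529 − 4.0571) / 4.7529 = 14.6 %.

14.6 %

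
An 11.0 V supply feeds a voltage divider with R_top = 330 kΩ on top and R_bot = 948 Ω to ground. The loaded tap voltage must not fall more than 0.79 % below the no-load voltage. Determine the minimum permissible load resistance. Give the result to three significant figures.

Output resistance R_th = R_top‖R_bot = (330000 × 948)/330900 = 945.3 Ω.
The fractional drop is R_th/(R_th + R_L); requiring this ≤ 0.00790 gives R_L ≥ R_th(1/0.00790 − 1) = 945.3 × 125.6 = 119 kΩ.

R_L(min) ≈ 119 kΩ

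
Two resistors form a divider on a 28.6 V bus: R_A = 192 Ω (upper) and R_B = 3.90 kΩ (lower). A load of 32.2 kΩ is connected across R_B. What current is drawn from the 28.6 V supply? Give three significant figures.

I ≈ 7.79 mA

R_B‖R_L = 3479 Ω, so the source sees R_A + R_B‖R_L = 3671 Ω.
I = 28.6 V / 3671 Ω = 7.79 mA.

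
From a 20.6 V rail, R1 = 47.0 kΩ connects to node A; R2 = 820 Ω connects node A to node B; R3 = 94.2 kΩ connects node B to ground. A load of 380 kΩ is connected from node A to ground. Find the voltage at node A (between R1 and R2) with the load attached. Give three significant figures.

Below node A the series string R2+R3 = 95020 Ω sits in parallel with the 380000 Ω load: 76010 Ω.
V_A = 20.6 × 76010/(47000 + 76010) = 12.7 V.

V ≈ 12.7 V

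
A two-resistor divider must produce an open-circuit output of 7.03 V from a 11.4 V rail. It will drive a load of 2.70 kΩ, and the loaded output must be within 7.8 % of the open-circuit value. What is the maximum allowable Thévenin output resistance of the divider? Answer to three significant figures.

Loading drop = R_th/(R_th + R_L) ≤ 0.0780, so R_th ≤ R_L · ε/(1−ε) = 2.70 kΩ × 0.0780/0.9220 = 228 Ω.

R_th ≤ 228 Ω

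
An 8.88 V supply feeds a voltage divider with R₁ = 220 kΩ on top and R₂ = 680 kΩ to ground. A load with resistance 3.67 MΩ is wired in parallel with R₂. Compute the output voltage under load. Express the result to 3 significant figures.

The load sits in parallel with R₂: R₂‖R_L = (680 × 3670) / (680 + 3670) = 573.7 kΩ.
V_out = 8.88 × 573.7 / (220 + 573.7) = 8.88 × 573.7/793.7 = 6.42 V.

V_out ≈ 6.42 V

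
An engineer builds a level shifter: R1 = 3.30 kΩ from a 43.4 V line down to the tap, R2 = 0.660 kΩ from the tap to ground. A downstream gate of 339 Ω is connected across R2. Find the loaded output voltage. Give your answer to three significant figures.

V_out ≈ 2.76 V

The load sits in parallel with R2: R2‖R_L = (660 × 339) / (660 + 339) = 224.0 Ω.
V_out = 43.4 × 224.0 / (3300 + 224.0) = 43.4 × 224.0/3524 = 2.76 V.
(Unloaded it would have been 7.23 V.)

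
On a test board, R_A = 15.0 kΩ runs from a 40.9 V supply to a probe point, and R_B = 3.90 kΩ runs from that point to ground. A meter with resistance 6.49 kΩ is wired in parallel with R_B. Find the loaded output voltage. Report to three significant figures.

V_out ≈ 5.71 V

The load sits in parallel with R_B: R_B‖R_L = (3.90 × 6.49) / (3.90 + 6.49) = 2.436 kΩ.
V_out = 40.9 × 2.436 / (15.0 + 2.436) = 40.9 × 2.436/17.44 = 5.71 V.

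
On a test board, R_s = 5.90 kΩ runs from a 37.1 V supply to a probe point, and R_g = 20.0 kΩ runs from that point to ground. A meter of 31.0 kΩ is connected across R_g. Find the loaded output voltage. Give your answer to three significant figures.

V_out ≈ 25.0 V

The load sits in parallel with R_g: R_g‖R_L = (20.0 × 31.0) / (20.0 + 31.0) = 12.16 kΩ.
V_out = 37.1 × 12.16 / (5.90 + 12.16) = 37.1 × 12.16/18.06 = 25.0 V.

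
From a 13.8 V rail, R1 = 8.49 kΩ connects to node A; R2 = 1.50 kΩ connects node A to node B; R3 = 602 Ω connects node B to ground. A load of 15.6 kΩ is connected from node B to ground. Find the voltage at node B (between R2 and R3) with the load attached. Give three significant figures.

V ≈ 0.757 V

At node B, R3 is in parallel with the load: R3‖R_L = 579.6 Ω.
Below node A the resistance is R2 + (R3‖R_L) = 2080 Ω, so V_A = 13.8 × 2080/10570 = 2.715 V.
Then V_B = V_A × (R3‖R_L)/(R2 + R3‖R_L) = 2.715 × 579.6/2080 = 0.757 V.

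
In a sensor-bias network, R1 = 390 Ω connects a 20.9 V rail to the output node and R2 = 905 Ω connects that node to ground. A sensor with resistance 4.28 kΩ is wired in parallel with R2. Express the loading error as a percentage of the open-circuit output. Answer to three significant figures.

5.99 %

The divider's output (Thévenin) resistance is R1‖R2 = 272.5 Ω.
Fractional drop under load = R_th/(R_th + R_L) = 272.5 / (272.5 + 4280) = 0.05987.
So the output falls by 5.99 %.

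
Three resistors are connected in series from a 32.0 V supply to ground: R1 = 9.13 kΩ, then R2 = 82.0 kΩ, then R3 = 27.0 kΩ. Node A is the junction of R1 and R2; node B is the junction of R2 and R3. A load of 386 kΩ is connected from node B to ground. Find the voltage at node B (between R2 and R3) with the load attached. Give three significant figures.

At node B, R3 is in parallel with the load: R3‖R_L = 25.23 kΩ.
Below node A the resistance is R2 + (R3‖R_L) = 107.2 kΩ, so V_A = 32.0 × 107.2/116.4 = 29.49 V.
Then V_B = V_A × (R3‖R_L)/(R2 + R3‖R_L) = 29.49 × 25.23/107.2 = 6.94 V.

V ≈ 6.94 V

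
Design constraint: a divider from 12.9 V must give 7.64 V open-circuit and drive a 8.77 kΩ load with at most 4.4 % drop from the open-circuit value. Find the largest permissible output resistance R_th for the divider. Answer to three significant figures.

Loading drop = R_th/(R_th + R_L) ≤ 0.0440, so R_th ≤ R_L · ε/(1−ε) = 8.77 kΩ × 0.0440/0.9560 = 404 Ω.
(Any R1, R2 with R2/(R1+R2) = 0.592 and R1‖R2 ≤ 404 Ω will meet the spec.)

R_th ≤ 404 Ω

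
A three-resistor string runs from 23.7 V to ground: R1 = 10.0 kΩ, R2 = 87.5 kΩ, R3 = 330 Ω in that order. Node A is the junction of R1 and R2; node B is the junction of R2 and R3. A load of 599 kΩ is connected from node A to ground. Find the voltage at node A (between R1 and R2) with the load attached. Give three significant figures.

V ≈ 21.0 V

Below node A the series string R2+R3 = 87830 Ω sits in parallel with the 599000 Ω load: 76600 Ω.
V_A = 23.7 × 76600/(10000 + 76600) = 21.0 V.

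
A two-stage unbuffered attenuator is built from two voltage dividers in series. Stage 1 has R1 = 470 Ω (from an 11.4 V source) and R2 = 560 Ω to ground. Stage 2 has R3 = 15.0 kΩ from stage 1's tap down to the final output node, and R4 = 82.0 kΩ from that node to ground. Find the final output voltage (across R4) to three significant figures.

V_out ≈ 5.23 V

Stage 2 presents R3+R4 = 97000 Ω as a load on stage 1's tap.
Stage 1's lower leg becomes R2‖(R3+R4) = 556.8 Ω, so V_mid = 11.4 × 556.8/1027 = 6.182 V.
Stage 2 is itself unloaded: V_out = V_mid × R4/(R3+R4) = 6.182 × 82000/97000 = 5.23 V.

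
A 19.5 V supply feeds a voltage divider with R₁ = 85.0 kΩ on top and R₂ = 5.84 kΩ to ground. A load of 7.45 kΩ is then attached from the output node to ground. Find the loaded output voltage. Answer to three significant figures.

The load sits in parallel with R₂: R₂‖R_L = (5.84 × 7.45) / (5.84 + 7.45) = 3.274 kΩ.
V_out = 19.5 × 3.274 / (85.0 + 3.274) = 19.5 × 3.274/88.27 = 0.723 V.

V_out ≈ 0.723 V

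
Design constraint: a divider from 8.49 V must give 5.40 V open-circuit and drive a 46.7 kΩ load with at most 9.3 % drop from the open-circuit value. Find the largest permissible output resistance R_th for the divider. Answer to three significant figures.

Loading drop = R_th/(R_th + R_L) ≤ 0.0930, so R_th ≤ R_L · ε/(1−ε) = 46.7 kΩ × 0.0930/0.9070 = 4.79 kΩ.

R_th ≤ 4.79 kΩ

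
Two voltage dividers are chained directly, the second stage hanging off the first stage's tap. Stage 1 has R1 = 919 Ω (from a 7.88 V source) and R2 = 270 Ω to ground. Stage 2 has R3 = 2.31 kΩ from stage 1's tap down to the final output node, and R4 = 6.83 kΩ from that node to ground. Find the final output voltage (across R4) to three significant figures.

Stage 2 presents R3+R4 = 9140 Ω as a load on stage 1's tap.
Stage 1's lower leg becomes R2‖(R3+R4) = 262.3 Ω, so V_mid = 7.88 × 262.3/1181 = 1.749 V.
Stage 2 is itself unloaded: V_out = V_mid × R4/(R3+R4) = 1.749 × 6830/9140 = 1.31 V.

V_out ≈ 1.31 V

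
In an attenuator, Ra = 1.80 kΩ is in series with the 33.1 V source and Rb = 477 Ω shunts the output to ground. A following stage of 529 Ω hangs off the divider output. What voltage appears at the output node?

V_out ≈ 4.05 V

The load sits in parallel with Rb: Rb‖R_L = (477 × 529) / (477 + 529) = 250.8 Ω.
V_out = 33.1 × 250.8 / (1800 + 250.8) = 33.1 × 250.8/2051 = 4.05 V.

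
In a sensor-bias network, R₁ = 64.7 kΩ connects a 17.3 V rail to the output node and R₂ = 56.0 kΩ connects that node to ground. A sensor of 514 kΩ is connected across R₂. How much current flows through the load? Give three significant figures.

R₂‖R_L = 50.50 kΩ; V_out = 17.3 × 50.50/115.2 = 7.584 V.
I_L = V_out / R_L = 7.584 / 514 kΩ = 0.0148 mA.

I_L ≈ 0.0148 mA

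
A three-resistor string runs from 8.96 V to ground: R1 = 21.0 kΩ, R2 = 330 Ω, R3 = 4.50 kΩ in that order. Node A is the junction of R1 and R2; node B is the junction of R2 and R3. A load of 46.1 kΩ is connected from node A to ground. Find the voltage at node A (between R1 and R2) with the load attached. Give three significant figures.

Below node A the series string R2+R3 = 4830 Ω sits in parallel with the 46100 Ω load: 4372 Ω.
V_A = 8.96 × 4372/(21000 + 4372) = 1.54 V.

V ≈ 1.54 V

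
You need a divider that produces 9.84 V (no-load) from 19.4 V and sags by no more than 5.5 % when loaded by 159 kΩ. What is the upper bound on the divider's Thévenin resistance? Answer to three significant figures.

Loading drop = R_th/(R_th + R_L) ≤ 0.0550, so R_th ≤ R_L · ε/(1−ε) = 159 kΩ × 0.0550/0.9450 = 9.25 kΩ.
(Any R1, R2 with R2/(R1+R2) = 0.507 and R1‖R2 ≤ 9.25 kΩ will meet the spec.)

R_th ≤ 9.25 kΩ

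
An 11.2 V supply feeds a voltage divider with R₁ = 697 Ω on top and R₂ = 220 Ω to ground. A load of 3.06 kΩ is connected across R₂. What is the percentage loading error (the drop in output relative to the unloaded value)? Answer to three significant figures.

The divider's output (Thévenin) resistance is R₁‖R₂ = 167.2 Ω.
Fractional drop under load = R_th/(R_th + R_L) = 167.2 / (167.2 + 3060) = 0.05182.
So the output falls by 5.18 %.

5.18 %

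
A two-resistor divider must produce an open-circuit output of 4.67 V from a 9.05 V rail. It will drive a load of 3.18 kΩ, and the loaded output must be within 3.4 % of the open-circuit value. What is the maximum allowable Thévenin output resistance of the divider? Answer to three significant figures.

Loading drop = R_th/(R_th + R_L) ≤ 0.0340, so R_th ≤ R_L · ε/(1−ε) = 3.18 kΩ × 0.0340/0.9660 = 112 Ω.

R_th ≤ 112 Ω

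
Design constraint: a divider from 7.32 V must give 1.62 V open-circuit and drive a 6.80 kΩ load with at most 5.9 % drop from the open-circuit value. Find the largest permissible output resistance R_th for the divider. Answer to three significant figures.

Loading drop = R_th/(R_th + R_L) ≤ 0.0590, so R_th ≤ R_L · ε/(1−ε) = 6.80 kΩ × 0.0590/0.9410 = 426 Ω.
(Any R1, R2 with R2/(R1+R2) = 0.221 and R1‖R2 ≤ 426 Ω will meet the spec.)

R_th ≤ 426 Ω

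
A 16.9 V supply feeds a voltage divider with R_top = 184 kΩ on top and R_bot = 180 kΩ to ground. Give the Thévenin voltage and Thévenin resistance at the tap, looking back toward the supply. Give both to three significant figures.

V_th is the open-circuit tap voltage: 16.9 × 180/(184 + 180) = 8.36 V.
With the supply zeroed, R_top and R_bot appear in parallel from the tap: R_th = R_top‖R_bot = (184 × 180)/364.0 = 91.0 kΩ.

V_th = 8.36 V, R_th = 91.0 kΩ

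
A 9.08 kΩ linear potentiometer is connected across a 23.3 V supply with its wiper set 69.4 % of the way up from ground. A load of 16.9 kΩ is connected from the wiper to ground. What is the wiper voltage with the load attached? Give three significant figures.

The wiper splits the pot into (1−α)R = 2.778 kΩ above and αR = 6.302 kΩ below.
Lower section ‖ load = 4.590 kΩ.
V_wiper = 23.3 × 4.590/(2.778 + 4.590) = 14.5 V.

V ≈ 14.5 V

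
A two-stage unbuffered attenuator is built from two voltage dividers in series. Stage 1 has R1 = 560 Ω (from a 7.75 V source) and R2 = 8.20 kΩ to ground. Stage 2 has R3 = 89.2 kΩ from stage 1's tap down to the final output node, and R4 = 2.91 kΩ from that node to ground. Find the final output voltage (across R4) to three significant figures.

Stage 2 presents R3+R4 = 92110 Ω as a load on stage 1's tap.
Stage 1's lower leg becomes R2‖(R3+R4) = 7530 Ω, so V_mid = 7.75 × 7530/8090 = 7.214 V.
Stage 2 is itself unloaded: V_out = V_mid × R4/(R3+R4) = 7.214 × 2910/92110 = 0.228 V.

V_out ≈ 0.228 V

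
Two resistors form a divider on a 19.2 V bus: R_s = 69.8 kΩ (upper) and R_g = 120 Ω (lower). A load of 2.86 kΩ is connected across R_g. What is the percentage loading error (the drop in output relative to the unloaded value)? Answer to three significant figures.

The divider's output (Thévenin) resistance is R_s‖R_g = 119.8 Ω.
Fractional drop under load = R_th/(R_th + R_L) = 119.8 / (119.8 + 2860) = 0.04020.
So the output falls by 4.02 %.

4.02 %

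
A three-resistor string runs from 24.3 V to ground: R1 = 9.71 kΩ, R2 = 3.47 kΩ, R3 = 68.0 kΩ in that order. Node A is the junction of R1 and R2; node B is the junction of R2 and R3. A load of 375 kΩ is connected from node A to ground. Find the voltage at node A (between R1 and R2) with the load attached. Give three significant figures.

Below node A the series string R2+R3 = 71.47 kΩ sits in parallel with the 375 kΩ load: 60.03 kΩ.
V_A = 24.3 × 60.03/(9.71 + 60.03) = 20.9 V.

V ≈ 20.9 V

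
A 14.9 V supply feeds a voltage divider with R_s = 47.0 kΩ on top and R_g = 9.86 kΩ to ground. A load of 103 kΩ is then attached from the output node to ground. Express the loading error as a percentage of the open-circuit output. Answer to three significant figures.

The divider's output (Thévenin) resistance is R_s‖R_g = 8.150 kΩ.
Fractional drop under load = R_th/(R_th + R_L) = 8.150 / (8.150 + 103) = 0.07333.
So the output falls by 7.33 %.

7.33 %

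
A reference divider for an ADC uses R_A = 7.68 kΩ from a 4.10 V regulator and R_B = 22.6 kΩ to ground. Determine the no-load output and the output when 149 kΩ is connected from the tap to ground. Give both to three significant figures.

Unloaded: 3.06 V; loaded: 2.95 V

Open-circuit: V = 4.10 × 22.6/(7.68 + 22.6) = 3.06 V.
With the load, R_B becomes R_B‖R_L = 19.62 kΩ, so V = 4.10 × 19.62/27.30 = 2.95 V.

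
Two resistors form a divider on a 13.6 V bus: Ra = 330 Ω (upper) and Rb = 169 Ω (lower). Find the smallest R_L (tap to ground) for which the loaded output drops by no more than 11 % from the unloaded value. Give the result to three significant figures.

R_L(min) ≈ 904 Ω

Output resistance R_th = Ra‖Rb = (330 × 169)/499.0 = 111.8 Ω.
The fractional drop is R_th/(R_th + R_L); requiring this ≤ 0.110 gives R_L ≥ R_th(1/0.110 − 1) = 111.8 × 8.091 = 904 Ω.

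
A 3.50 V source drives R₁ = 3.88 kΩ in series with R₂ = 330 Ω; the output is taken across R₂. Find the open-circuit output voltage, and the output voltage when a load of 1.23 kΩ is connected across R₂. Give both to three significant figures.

Open-circuit: V = 3.50 × 330/(3880 + 330) = 0.274 V.
With the load, R₂ becomes R₂‖R_L = 260.2 Ω, so V = 3.50 × 260.2/4140 = 0.220 V.

Unloaded: 0.274 V; loaded: 0.220 V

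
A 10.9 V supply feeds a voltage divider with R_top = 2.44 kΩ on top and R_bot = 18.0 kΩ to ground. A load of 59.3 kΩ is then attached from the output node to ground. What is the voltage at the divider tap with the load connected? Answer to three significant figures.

V_out ≈ 9.26 V

The load sits in parallel with R_bot: R_bot‖R_L = (18.0 × 59.3) / (18.0 + 59.3) = 13.81 kΩ.
V_out = 10.9 × 13.81 / (2.44 + 13.81) = 10.9 × 13.81/16.25 = 9.26 V.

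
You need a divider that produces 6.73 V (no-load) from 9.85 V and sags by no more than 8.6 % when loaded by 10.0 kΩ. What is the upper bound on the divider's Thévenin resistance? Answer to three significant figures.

R_th ≤ 941 Ω

Loading drop = R_th/(R_th + R_L) ≤ 0.0860, so R_th ≤ R_L · ε/(1−ε) = 10.0 kΩ × 0.0860/0.9140 = 941 Ω.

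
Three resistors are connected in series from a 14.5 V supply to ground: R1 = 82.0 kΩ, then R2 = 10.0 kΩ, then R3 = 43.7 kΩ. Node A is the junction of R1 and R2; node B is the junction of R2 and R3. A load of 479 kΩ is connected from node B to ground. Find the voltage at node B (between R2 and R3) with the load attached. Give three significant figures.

At node B, R3 is in parallel with the load: R3‖R_L = 40.05 kΩ.
Below node A the resistance is R2 + (R3‖R_L) = 50.05 kΩ, so V_A = 14.5 × 50.05/132.0 = 5.496 V.
Then V_B = V_A × (R3‖R_L)/(R2 + R3‖R_L) = 5.496 × 40.05/50.05 = 4.40 V.

V ≈ 4.40 V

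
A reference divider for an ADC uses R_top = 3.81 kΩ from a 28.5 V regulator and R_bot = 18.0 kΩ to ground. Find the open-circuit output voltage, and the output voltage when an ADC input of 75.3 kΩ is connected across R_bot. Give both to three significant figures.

Unloaded: 23.5 V; loaded: 22.6 V

Open-circuit: V = 28.5 × 18.0/(3.81 + 18.0) = 23.5 V.
With the load, R_bot becomes R_bot‖R_L = 14.53 kΩ, so V = 28.5 × 14.53/18.34 = 22.6 V.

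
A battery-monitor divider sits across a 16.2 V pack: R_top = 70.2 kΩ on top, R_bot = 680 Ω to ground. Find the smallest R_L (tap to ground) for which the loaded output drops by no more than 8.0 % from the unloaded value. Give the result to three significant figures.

Output resistance R_th = R_top‖R_bot = (70200 × 680)/70880 = 673.5 Ω.
The fractional drop is R_th/(R_th + R_L); requiring this ≤ 0.0800 gives R_L ≥ R_th(1/0.0800 − 1) = 673.5 × 11.50 = 7.74 kΩ.

R_L(min) ≈ 7.74 kΩ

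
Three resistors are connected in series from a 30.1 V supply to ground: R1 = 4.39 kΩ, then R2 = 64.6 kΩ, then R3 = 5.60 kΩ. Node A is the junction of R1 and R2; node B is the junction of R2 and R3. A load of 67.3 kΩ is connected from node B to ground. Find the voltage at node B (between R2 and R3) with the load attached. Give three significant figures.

V ≈ 2.10 V

At node B, R3 is in parallel with the load: R3‖R_L = 5.170 kΩ.
Below node A the resistance is R2 + (R3‖R_L) = 69.77 kΩ, so V_A = 30.1 × 69.77/74.16 = 28.32 V.
Then V_B = V_A × (R3‖R_L)/(R2 + R3‖R_L) = 28.32 × 5.170/69.77 = 2.10 V.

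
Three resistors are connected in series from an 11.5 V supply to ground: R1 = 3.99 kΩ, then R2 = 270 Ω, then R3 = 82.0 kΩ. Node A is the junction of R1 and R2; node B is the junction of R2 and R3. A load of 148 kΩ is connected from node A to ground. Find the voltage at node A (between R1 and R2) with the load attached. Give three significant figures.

Below node A the series string R2+R3 = 82270 Ω sits in parallel with the 148000 Ω load: 52880 Ω.
V_A = 11.5 × 52880/(3990 + 52880) = 10.7 V.

V ≈ 10.7 V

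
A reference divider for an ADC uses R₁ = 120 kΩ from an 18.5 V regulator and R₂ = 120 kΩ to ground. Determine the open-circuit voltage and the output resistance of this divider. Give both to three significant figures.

V_th is the open-circuit tap voltage: 18.5 × 120/(120 + 120) = 9.25 V.
With the supply zeroed, R₁ and R₂ appear in parallel from the tap: R_th = R₁‖R₂ = (120 × 120)/240.0 = 60.0 kΩ.

V_th = 9.25 V, R_th = 60.0 kΩ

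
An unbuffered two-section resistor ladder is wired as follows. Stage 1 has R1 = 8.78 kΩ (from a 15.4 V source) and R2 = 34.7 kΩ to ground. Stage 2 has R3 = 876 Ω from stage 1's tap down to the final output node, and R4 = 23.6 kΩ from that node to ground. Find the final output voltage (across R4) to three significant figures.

Stage 2 presents R3+R4 = 24480 Ω as a load on stage 1's tap.
Stage 1's lower leg becomes R2‖(R3+R4) = 14350 Ω, so V_mid = 15.4 × 14350/23130 = 9.555 V.
Stage 2 is itself unloaded: V_out = V_mid × R4/(R3+R4) = 9.555 × 23600/24480 = 9.21 V.

V_out ≈ 9.21 V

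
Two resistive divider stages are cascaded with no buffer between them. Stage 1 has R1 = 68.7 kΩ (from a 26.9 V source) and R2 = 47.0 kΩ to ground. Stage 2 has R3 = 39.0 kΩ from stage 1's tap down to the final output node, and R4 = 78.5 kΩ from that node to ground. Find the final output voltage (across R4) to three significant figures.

V_out ≈ 5.90 V

Stage 2 presents R3+R4 = 117.5 kΩ as a load on stage 1's tap.
Stage 1's lower leg becomes R2‖(R3+R4) = 33.57 kΩ, so V_mid = 26.9 × 33.57/102.3 = 8.830 V.
Stage 2 is itself unloaded: V_out = V_mid × R4/(R3+R4) = 8.830 × 78.5/117.5 = 5.90 V.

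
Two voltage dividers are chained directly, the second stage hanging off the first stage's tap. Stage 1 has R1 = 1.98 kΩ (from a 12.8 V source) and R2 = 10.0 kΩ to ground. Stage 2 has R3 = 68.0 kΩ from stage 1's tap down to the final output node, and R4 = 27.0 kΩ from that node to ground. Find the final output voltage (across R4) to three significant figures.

Stage 2 presents R3+R4 = 95.00 kΩ as a load on stage 1's tap.
Stage 1's lower leg becomes R2‖(R3+R4) = 9.048 kΩ, so V_mid = 12.8 × 9.048/11.03 = 10.50 V.
Stage 2 is itself unloaded: V_out = V_mid × R4/(R3+R4) = 10.50 × 27.0/95.00 = 2.98 V.

V_out ≈ 2.98 V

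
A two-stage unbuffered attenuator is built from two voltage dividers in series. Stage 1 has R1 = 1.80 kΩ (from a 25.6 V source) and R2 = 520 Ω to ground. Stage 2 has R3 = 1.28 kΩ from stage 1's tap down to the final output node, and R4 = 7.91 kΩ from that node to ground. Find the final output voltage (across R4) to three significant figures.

V_out ≈ 4.73 V

Stage 2 presents R3+R4 = 9190 Ω as a load on stage 1's tap.
Stage 1's lower leg becomes R2‖(R3+R4) = 492.2 Ω, so V_mid = 25.6 × 492.2/2292 = 5.497 V.
Stage 2 is itself unloaded: V_out = V_mid × R4/(R3+R4) = 5.497 × 7910/9190 = 4.73 V.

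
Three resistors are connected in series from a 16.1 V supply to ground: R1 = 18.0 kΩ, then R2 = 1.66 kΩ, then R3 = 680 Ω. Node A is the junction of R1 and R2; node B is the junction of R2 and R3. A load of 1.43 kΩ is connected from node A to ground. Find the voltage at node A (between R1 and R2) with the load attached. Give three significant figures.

Below node A the series string R2+R3 = 2340 Ω sits in parallel with the 1430 Ω load: 887.6 Ω.
V_A = 16.1 × 887.6/(18000 + 887.6) = 0.757 V.

V ≈ 0.757 V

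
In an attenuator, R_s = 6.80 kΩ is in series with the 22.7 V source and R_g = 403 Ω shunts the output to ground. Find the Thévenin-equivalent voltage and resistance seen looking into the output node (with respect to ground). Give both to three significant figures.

V_th = 1.27 V, R_th = 380 Ω

V_th is the open-circuit tap voltage: 22.7 × 403/(6800 + 403) = 1.27 V.
With the supply zeroed, R_s and R_g appear in parallel from the tap: R_th = R_s‖R_g = (6800 × 403)/7203 = 380 Ω.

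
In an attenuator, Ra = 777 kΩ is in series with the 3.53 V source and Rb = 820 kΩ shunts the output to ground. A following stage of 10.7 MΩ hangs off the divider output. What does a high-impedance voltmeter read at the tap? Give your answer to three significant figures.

The load sits in parallel with Rb: Rb‖R_L = (820 × 10700) / (820 + 10700) = 761.6 kΩ.
V_out = 3.53 × 761.6 / (777 + 761.6) = 3.53 × 761.6/1539 = 1.75 V.
(Unloaded it would have been 1.81 V.)

V_out ≈ 1.75 V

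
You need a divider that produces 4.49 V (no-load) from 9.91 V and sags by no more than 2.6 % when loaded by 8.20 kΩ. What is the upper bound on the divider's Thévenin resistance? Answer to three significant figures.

R_th ≤ 219 Ω

Loading drop = R_th/(R_th + R_L) ≤ 0.0260, so R_th ≤ R_L · ε/(1−ε) = 8.20 kΩ × 0.0260/0.9740 = 219 Ω.
(Any R1, R2 with R2/(R1+R2) = 0.453 and R1‖R2 ≤ 219 Ω will meet the spec.)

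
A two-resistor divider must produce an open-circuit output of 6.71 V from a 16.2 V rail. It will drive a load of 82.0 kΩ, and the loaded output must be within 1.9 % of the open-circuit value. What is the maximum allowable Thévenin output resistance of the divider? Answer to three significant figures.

Loading drop = R_th/(R_th + R_L) ≤ 0.0190, so R_th ≤ R_L · ε/(1−ε) = 82.0 kΩ × 0.0190/0.9810 = 1.59 kΩ.

R_th ≤ 1.59 kΩ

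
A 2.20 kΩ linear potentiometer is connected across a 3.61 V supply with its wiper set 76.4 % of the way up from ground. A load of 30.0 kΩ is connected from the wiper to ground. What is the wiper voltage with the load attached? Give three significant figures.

V ≈ 2.72 V

The wiper splits the pot into (1−α)R = 519.2 Ω above and αR = 1681 Ω below.
Lower section ‖ load = 1592 Ω.
V_wiper = 3.61 × 1592/(519.2 + 1592) = 2.72 V.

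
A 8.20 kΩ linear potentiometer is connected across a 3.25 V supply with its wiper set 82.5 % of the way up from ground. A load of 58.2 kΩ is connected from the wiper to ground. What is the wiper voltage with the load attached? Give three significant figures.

The wiper splits the pot into (1−α)R = 1.435 kΩ above and αR = 6.765 kΩ below.
Lower section ‖ load = 6.061 kΩ.
V_wiper = 3.25 × 6.061/(1.435 + 6.061) = 2.63 V.

V ≈ 2.63 V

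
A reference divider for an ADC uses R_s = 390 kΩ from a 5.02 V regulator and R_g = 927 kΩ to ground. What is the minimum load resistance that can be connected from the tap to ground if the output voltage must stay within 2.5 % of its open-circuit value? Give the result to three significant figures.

Output resistance R_th = R_s‖R_g = (390 × 927)/1317 = 274.5 kΩ.
The fractional drop is R_th/(R_th + R_L); requiring this ≤ 0.0250 gives R_L ≥ R_th(1/0.0250 − 1) = 274.5 × 39.00 = 10.7 MΩ.

R_L(min) ≈ 10.7 MΩ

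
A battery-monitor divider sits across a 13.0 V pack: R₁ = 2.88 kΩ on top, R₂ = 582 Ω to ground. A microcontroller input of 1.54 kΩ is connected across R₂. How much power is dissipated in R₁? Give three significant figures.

Total resistance from the source is R₁ + (R₂‖R_L) = 3302 Ω, so I = 13.0/3302 Ω = 3.937 mA.
P = I²·R₁ = (3.937 mA)² × 2.88 kΩ = 44.6 mW.

P ≈ 44.6 mW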